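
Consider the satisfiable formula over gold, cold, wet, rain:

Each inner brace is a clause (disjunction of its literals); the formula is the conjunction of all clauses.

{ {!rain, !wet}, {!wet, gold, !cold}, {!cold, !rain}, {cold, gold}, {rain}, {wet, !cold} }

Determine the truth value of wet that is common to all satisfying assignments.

Suppose wet = true.
From the singleton clause (!rain), rain = false.
Now (rain) is unsatisfied and unit — conflict.
So every satisfying assignment has wet = False.

False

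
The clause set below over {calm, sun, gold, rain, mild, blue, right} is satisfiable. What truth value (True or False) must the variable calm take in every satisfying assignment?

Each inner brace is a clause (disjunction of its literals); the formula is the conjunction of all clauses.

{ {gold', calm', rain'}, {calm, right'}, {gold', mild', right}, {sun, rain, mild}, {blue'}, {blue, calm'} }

False

Suppose calm = 1.
From the singleton clause (blue'), blue = 0.
That conflicts with the unit clause (blue).
So every satisfying assignment has calm = False.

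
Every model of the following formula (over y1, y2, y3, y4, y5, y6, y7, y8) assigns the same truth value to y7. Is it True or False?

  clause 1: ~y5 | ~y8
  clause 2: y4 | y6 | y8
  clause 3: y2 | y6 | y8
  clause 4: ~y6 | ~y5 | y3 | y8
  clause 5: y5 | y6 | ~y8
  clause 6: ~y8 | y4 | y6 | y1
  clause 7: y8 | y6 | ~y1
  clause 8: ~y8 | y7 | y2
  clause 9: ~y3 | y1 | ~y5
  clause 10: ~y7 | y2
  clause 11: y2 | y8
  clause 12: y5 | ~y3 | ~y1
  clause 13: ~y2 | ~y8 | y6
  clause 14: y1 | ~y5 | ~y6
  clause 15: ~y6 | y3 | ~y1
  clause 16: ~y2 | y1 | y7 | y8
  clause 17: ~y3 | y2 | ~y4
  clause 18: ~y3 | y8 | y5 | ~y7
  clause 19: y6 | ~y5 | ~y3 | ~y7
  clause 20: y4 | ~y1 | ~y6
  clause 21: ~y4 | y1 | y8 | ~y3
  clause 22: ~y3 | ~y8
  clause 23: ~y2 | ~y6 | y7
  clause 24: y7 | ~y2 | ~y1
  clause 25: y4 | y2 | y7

True

Suppose y7 = 0.
Branch on y5: set y5 = 0.
Branch on y6: set y6 = 1.
Unit clause (~y2) forces y2 = 0.
Unit clause (~y8) forces y8 = 0.
But (y8) is also a unit clause — contradiction.
Undo y6 and try y6 = 0.
Unit clause (~y8) forces y8 = 0.
Unit clause (y4) forces y4 = 1.
Unit clause (y2) forces y2 = 1.
Unit clause (~y1) forces y1 = 0.
But (y1) is also a unit clause — contradiction.
Both values of y6 lead to a conflict.
Undo y5 and try y5 = 1.
Unit clause (~y8) forces y8 = 0.
Unit clause (y2) forces y2 = 1.
Unit clause (y1) forces y1 = 1.
But (~y1) is also a unit clause — contradiction.
Both values of y5 lead to a conflict.
So every satisfying assignment has y7 = True.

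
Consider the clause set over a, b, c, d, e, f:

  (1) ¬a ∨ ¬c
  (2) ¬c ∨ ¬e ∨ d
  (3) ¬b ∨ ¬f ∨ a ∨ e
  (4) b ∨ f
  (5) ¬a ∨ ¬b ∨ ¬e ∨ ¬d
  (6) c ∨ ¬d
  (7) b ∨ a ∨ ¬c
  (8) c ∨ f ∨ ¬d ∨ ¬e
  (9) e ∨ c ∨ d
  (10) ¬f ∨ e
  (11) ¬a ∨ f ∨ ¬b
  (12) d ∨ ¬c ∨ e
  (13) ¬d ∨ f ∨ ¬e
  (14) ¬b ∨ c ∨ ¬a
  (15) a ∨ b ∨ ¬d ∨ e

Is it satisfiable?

Suppose a = False.
Suppose b = True.
Suppose f = False.
Suppose c = False.
From the singleton clause (¬d), d = False.
From the singleton clause (e), e = True.
This assignment satisfies each clause.
A satisfying assignment: a: False,  b: True,  c: False,  d: False,  e: True,  f: False.

Yes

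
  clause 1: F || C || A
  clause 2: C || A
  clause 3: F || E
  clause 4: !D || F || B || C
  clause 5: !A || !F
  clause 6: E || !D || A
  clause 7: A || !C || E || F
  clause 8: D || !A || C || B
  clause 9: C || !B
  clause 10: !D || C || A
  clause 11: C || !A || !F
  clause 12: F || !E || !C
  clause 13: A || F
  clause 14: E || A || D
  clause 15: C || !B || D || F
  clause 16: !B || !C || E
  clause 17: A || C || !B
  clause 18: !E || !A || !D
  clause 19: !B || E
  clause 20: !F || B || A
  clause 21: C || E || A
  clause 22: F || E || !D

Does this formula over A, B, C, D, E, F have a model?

Yes, satisfiable

Suppose C = true.
Suppose F = true.
Unit clause (!A) forces A = false.
Unit clause (B) forces B = true.
Unit clause (E) forces E = true.
All clauses hold; D can take either value.
A satisfying assignment: A=false, B=true, C=true, D=true, E=true, F=true.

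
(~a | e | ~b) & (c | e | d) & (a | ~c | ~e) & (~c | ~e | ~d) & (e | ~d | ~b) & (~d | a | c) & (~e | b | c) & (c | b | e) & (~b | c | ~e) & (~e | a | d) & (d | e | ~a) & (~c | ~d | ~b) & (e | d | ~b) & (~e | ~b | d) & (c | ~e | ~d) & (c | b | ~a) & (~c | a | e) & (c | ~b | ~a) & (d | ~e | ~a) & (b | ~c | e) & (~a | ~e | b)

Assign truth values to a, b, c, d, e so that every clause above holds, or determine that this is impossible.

Try a = 0.
Try c = 0.
From the singleton clause (~d), d = 0.
From the singleton clause (e), e = 1.
Now (~e) is unsatisfied and unit — conflict.
So c must be the other value — set c = 1.
From the singleton clause (~e), e = 0.
Now (e) is unsatisfied and unit — conflict.
Both values of c lead to a conflict.
So a must be the other value — set a = 1.
Try e = 1.
From the singleton clause (d), d = 1.
From the singleton clause (~c), c = 0.
Now (c) is unsatisfied and unit — conflict.
So e must be the other value — set e = 0.
From the singleton clause (~b), b = 0.
From the singleton clause (c), c = 1.
Now (~c) is unsatisfied and unit — conflict.
Both values of e lead to a conflict.
Both values of a lead to a conflict.

UNSATISFIABLE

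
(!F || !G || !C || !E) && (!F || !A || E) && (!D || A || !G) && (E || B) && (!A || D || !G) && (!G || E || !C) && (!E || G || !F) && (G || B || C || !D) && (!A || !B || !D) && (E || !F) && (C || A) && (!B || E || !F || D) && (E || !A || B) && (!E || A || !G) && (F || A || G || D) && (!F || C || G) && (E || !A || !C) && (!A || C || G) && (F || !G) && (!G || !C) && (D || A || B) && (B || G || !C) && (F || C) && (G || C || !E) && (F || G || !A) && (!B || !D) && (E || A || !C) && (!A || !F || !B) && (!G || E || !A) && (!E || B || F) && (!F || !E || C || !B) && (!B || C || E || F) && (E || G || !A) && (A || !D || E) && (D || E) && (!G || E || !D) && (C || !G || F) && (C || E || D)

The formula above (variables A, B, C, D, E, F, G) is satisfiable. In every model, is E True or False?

Suppose E = false.
The clause (B) is unit, so B = true.
The clause (!F) is unit, so F = false.
The clause (!G) is unit, so G = false.
The clause (C) is unit, so C = true.
The clause (!A) is unit, so A = false.
Now (A) is unsatisfied and unit — conflict.
So every satisfying assignment has E = True.

True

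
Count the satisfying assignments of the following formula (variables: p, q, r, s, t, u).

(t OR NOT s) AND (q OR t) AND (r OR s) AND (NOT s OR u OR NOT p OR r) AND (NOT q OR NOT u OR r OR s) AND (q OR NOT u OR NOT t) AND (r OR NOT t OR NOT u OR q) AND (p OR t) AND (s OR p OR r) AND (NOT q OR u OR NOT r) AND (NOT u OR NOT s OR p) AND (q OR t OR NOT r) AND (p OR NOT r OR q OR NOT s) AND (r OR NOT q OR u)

There are 2^6 = 64 truth assignments over (p, q, r, s, t, u).
Split on t. With t = true, the clauses containing t are satisfied and NOT t drops from the rest; 8 of the 2^5 = 32 assignments to the other variables satisfy what remains.
With t = false, by the same count on the reduced clause set, 1 assignment works.
(One model: p=F, q=F, r=F, s=T, t=T, u=F.)
Total: 8 + 1 = 9.

9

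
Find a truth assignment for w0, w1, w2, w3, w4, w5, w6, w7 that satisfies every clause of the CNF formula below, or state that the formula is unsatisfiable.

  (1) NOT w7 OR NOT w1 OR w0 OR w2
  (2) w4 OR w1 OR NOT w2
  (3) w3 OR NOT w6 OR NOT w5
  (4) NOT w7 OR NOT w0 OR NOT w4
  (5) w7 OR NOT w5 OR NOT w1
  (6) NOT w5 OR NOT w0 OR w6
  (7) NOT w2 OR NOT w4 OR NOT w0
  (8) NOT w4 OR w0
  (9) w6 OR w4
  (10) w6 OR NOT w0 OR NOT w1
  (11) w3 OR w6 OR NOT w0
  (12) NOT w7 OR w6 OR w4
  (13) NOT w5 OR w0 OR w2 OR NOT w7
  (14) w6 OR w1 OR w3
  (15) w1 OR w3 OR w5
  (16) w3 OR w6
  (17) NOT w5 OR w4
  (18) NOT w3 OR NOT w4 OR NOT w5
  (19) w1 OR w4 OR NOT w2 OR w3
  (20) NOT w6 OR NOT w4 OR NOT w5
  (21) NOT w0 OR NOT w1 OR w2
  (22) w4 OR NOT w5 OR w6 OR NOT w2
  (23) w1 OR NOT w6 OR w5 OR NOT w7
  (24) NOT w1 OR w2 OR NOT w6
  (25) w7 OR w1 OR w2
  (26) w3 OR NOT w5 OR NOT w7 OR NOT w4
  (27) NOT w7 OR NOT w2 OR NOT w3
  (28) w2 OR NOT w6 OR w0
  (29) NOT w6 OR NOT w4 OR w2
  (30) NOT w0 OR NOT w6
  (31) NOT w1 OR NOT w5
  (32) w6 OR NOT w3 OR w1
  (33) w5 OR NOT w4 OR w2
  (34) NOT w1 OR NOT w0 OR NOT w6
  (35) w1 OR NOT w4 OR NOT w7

w0 ↦ false; w1 ↦ true; w2 ↦ true; w3 ↦ true; w4 ↦ false; w5 ↦ false; w6 ↦ true; w7 ↦ false

Try w4 = false.
From the singleton clause (w6), w6 = true.
From the singleton clause (NOT w5), w5 = false.
From the singleton clause (NOT w0), w0 = false.
From the singleton clause (w2), w2 = true.
From the singleton clause (w1), w1 = true.
Try w7 = false.
All clauses hold; w3 can take either value.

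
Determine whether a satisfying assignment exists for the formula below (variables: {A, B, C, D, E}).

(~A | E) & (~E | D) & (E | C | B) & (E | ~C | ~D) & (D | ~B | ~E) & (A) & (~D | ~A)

The clause (A) is unit, so A = 1.
The clause (E) is unit, so E = 1.
The clause (D) is unit, so D = 1.
Now (~D) is unsatisfied and unit — conflict.
No assignment satisfies every clause.

Unsatisfiable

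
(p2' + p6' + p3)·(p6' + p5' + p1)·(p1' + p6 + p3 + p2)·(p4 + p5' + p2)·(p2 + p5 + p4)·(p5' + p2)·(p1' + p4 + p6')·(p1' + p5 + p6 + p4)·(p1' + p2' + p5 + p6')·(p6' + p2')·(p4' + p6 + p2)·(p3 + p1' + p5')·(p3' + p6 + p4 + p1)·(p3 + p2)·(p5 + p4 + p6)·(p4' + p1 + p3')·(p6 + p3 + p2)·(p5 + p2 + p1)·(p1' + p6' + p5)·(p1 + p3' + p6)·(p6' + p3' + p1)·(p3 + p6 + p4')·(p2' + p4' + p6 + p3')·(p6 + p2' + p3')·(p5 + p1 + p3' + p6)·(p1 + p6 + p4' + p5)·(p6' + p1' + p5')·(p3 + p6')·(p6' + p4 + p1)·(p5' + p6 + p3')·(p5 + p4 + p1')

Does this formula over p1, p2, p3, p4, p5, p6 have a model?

Yes, satisfiable

Try p5 = 1.
From the singleton clause (p2), p2 = 1.
From the singleton clause (p6'), p6 = 0.
From the singleton clause (p3'), p3 = 0.
From the singleton clause (p1'), p1 = 0.
From the singleton clause (p4'), p4 = 0.
All clauses are satisfied.
A satisfying assignment: p1: 0,  p2: 1,  p3: 0,  p4: 0,  p5: 1,  p6: 0.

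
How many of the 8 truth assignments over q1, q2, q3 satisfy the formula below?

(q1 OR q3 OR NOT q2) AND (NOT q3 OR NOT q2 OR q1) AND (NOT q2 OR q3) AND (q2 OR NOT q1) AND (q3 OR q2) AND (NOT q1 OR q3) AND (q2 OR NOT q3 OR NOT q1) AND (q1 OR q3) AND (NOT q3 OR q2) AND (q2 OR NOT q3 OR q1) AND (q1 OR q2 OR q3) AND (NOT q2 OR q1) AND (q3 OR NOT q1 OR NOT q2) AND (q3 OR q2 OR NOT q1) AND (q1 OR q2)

There are 2^3 = 8 truth assignments over (q1, q2, q3).
Split on q3. With q3 = true, the clauses containing q3 are satisfied and NOT q3 drops from the rest; 1 of the 2^2 = 4 assignments to the other variables satisfy what remains.
With q3 = false, by the same count on the reduced clause set, 0 assignments work.
(One model: q1=T, q2=T, q3=T.)
Total: 1 + 0 = 1.

1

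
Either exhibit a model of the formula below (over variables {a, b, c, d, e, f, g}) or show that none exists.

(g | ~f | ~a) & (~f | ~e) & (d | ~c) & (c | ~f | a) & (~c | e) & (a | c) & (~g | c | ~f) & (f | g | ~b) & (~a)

(~a) alone gives a = 0.
(c) alone gives c = 1.
(d) alone gives d = 1.
(e) alone gives e = 1.
(~f) alone gives f = 0.
Try g = 1.
No clause remains; b is free.

a=0, b=1, c=1, d=1, e=1, f=0, g=1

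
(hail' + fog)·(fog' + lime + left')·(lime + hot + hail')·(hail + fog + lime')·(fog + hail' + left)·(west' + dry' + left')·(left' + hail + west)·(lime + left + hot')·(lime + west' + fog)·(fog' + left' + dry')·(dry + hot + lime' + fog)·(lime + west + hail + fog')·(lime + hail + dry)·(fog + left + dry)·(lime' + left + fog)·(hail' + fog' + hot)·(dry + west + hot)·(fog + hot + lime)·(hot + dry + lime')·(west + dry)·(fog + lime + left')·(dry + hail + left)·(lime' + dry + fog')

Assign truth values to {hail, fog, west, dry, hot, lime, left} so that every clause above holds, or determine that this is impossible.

hail: 0, fog: 1, west: 0, dry: 1, hot: 1, lime: 1, left: 0

Suppose hail = 0.
Suppose fog = 1.
Suppose lime = 1.
(dry) alone gives dry = 1.
(left') alone gives left = 0.
All clauses hold; west, hot can take either value.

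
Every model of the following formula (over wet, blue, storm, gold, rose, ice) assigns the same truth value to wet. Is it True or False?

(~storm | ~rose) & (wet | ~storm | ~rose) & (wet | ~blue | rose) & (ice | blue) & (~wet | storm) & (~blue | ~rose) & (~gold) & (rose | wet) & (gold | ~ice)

Suppose wet = 0.
Unit clause (~gold) forces gold = 0.
Unit clause (rose) forces rose = 1.
Unit clause (~storm) forces storm = 0.
Unit clause (~blue) forces blue = 0.
Unit clause (ice) forces ice = 1.
But (~ice) is also a unit clause — contradiction.
So every satisfying assignment has wet = True.

True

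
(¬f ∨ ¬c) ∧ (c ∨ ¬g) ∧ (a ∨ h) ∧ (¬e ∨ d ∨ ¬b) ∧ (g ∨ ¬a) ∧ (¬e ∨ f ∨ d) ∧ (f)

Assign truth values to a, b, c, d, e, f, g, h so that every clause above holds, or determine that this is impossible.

The clause (f) is unit, so f = True.
The clause (¬c) is unit, so c = False.
The clause (¬g) is unit, so g = False.
The clause (¬a) is unit, so a = False.
The clause (h) is unit, so h = True.
Try e = False.
All clauses hold; b, d can take either value.

a ↦ False,  b ↦ False,  c ↦ False,  d ↦ False,  e ↦ False,  f ↦ True,  g ↦ False,  h ↦ True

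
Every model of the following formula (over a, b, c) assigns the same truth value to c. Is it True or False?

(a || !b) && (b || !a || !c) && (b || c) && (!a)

True

Suppose c = false.
From the singleton clause (b), b = true.
From the singleton clause (a), a = true.
But (!a) is also a unit clause — contradiction.
So every satisfying assignment has c = True.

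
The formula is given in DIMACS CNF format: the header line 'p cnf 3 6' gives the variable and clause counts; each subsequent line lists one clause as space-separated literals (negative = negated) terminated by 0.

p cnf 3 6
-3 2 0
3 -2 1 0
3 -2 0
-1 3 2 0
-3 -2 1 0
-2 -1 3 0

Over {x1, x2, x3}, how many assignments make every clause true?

There are 2^3 = 8 truth assignments over (x1, x2, x3).
Check each against the 6 clauses (columns in the order x1, x2, x3):
  F F F  ✓ satisfies all
  F F T  ✗ fails (¬x3 ∨ x2)
  F T F  ✗ fails (x3 ∨ ¬x2 ∨ x1)
  F T T  ✗ fails (¬x3 ∨ ¬x2 ∨ x1)
  T F F  ✗ fails (¬x1 ∨ x3 ∨ x2)
  T F T  ✗ fails (¬x3 ∨ x2)
  T T F  ✗ fails (x3 ∨ ¬x2)
  T T T  ✓ satisfies all
2 of the 8 rows are models.

2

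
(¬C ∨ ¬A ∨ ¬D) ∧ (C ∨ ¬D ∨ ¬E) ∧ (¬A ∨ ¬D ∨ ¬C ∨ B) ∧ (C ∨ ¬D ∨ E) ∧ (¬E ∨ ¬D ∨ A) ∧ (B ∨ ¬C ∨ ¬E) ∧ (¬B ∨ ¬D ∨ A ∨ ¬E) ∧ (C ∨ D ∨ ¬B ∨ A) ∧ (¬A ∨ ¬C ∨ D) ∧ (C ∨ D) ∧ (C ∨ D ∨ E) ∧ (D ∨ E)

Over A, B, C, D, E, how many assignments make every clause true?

There are 2^5 = 32 truth assignments over (A, B, C, D, E).
Split on D. With D = True, the clauses containing D are satisfied and ¬D drops from the rest; 2 of the 2^4 = 16 assignments to the other variables satisfy what remains.
With D = False, by the same count on the reduced clause set, 1 assignment works.
Total: 2 + 1 = 3.

3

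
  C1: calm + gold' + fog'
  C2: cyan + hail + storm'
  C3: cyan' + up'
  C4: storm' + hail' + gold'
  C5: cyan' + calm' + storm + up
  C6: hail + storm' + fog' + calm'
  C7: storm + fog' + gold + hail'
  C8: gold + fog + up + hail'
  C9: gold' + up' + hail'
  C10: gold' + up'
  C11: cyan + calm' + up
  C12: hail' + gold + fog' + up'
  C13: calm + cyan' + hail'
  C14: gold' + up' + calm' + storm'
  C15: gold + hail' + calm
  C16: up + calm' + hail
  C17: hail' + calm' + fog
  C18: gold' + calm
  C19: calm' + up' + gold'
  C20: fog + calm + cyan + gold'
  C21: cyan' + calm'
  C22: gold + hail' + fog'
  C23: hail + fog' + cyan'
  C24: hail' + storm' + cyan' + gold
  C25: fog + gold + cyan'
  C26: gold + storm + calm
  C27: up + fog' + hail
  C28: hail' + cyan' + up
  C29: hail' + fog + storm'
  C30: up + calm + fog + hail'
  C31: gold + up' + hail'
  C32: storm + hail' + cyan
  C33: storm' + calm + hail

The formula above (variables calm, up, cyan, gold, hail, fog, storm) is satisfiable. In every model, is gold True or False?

Suppose gold = 1.
From the singleton clause (up'), up = 0.
From the singleton clause (calm), calm = 1.
From the singleton clause (cyan), cyan = 1.
That conflicts with the unit clause (cyan').
So every satisfying assignment has gold = False.

False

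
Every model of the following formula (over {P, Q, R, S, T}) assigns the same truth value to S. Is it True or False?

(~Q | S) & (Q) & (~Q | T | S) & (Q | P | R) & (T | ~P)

Suppose S = 0.
The clause (~Q) is unit, so Q = 0.
But (Q) is also a unit clause — contradiction.
So every satisfying assignment has S = True.

True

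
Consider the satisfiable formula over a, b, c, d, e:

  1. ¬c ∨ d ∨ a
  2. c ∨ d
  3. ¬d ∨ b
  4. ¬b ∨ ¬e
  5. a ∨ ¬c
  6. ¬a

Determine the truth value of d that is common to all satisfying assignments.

Suppose d = False.
(c) alone gives c = True.
(a) alone gives a = True.
But (¬a) is also a unit clause — contradiction.
So every satisfying assignment has d = True.

True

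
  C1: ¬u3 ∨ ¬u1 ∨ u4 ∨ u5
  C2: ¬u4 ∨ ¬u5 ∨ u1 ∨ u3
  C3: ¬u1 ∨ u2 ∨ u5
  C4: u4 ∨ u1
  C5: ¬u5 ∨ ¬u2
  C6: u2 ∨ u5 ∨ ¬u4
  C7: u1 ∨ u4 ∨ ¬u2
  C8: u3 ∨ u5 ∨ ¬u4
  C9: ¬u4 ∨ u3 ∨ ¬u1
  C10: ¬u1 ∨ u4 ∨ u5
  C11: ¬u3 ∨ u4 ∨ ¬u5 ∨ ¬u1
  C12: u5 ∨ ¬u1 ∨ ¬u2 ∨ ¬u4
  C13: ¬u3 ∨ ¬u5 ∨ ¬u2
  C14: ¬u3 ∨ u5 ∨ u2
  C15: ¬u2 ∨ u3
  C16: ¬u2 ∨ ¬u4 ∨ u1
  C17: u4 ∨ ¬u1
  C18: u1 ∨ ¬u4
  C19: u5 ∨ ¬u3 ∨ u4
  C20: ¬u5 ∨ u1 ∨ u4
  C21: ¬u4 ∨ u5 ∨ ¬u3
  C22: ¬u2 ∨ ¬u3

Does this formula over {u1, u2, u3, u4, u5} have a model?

Branch on u4: set u4 = True.
Unit clause (u1) forces u1 = True.
Unit clause (u3) forces u3 = True.
Unit clause (u5) forces u5 = True.
Unit clause (¬u2) forces u2 = False.
Every clause now holds.
A satisfying assignment: u1=True, u2=False, u3=True, u4=True, u5=True.

Yes, satisfiable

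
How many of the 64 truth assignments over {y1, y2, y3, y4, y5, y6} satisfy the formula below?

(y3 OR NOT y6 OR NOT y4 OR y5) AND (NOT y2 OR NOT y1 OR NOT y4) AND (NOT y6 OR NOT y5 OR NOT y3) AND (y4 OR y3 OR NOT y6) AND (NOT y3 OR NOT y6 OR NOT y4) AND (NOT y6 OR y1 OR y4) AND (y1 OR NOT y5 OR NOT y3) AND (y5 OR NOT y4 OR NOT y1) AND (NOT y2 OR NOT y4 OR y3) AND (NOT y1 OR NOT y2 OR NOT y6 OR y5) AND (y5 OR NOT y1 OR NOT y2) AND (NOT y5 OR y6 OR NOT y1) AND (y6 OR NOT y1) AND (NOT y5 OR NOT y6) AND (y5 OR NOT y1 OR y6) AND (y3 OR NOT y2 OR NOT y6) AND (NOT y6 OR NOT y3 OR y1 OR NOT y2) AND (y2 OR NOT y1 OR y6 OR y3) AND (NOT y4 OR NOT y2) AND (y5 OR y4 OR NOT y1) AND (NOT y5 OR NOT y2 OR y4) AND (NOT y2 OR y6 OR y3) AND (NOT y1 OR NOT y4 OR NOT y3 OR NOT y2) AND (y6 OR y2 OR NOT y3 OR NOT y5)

There are 2^6 = 64 truth assignments over (y1, y2, y3, y4, y5, y6).
Split on y4. With y4 = true, the clauses containing y4 are satisfied and NOT y4 drops from the rest; 3 of the 2^5 = 32 assignments to the other variables satisfy what remains.
With y4 = false, by the same count on the reduced clause set, 4 assignments work.
(One model: y1=F, y2=F, y3=F, y4=F, y5=F, y6=F.)
Total: 3 + 4 = 7.

7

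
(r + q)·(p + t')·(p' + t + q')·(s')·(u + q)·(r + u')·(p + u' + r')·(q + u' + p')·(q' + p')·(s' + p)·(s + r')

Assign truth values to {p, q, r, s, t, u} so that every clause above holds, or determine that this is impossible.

Unit clause (s') forces s = 0.
Unit clause (r') forces r = 0.
Unit clause (q) forces q = 1.
Unit clause (u') forces u = 0.
Unit clause (p') forces p = 0.
Unit clause (t') forces t = 0.
This assignment satisfies each clause.

p=0,  q=1,  r=0,  s=0,  t=0,  u=0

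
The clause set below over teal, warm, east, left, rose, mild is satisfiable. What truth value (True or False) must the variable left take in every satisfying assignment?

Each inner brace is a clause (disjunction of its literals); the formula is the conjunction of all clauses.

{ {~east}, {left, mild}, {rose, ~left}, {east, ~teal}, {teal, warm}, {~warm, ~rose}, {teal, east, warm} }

Suppose left = 1.
(~east) alone gives east = 0.
(rose) alone gives rose = 1.
(~teal) alone gives teal = 0.
(warm) alone gives warm = 1.
Now (~warm) is unsatisfied and unit — conflict.
So every satisfying assignment has left = False.

False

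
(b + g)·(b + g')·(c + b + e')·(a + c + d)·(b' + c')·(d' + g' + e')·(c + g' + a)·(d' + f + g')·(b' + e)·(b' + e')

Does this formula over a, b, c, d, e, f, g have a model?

Case b = 1:
From the singleton clause (c'), c = 0.
From the singleton clause (e), e = 1.
Now (e') is unsatisfied and unit — conflict.
Undo b and try b = 0.
From the singleton clause (g), g = 1.
Now (g') is unsatisfied and unit — conflict.
Either choice for b ends in contradiction.
No assignment satisfies every clause.

No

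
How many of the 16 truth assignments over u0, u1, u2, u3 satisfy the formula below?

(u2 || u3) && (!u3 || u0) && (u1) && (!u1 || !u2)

1

There are 2^4 = 16 truth assignments over (u0, u1, u2, u3).
Check each against the 4 clauses (columns in the order u0, u1, u2, u3):
  F F F F  ✗ fails (u2 || u3)
  F F F T  ✗ fails (!u3 || u0)
  F F T F  ✗ fails (u1)
  F F T T  ✗ fails (!u3 || u0)
  F T F F  ✗ fails (u2 || u3)
  F T F T  ✗ fails (!u3 || u0)
  F T T F  ✗ fails (!u1 || !u2)
  F T T T  ✗ fails (!u3 || u0)
  T F F F  ✗ fails (u2 || u3)
  T F F T  ✗ fails (u1)
  T F T F  ✗ fails (u1)
  T F T T  ✗ fails (u1)
  T T F F  ✗ fails (u2 || u3)
  T T F T  ✓ satisfies all
  T T T F  ✗ fails (!u1 || !u2)
  T T T T  ✗ fails (!u1 || !u2)
1 of the 16 rows is a model.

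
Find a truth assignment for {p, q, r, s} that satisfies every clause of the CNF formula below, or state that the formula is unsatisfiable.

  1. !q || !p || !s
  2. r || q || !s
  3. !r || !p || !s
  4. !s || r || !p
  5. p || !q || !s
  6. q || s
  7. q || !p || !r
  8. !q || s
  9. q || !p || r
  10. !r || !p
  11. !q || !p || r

p=false, q=false, r=true, s=true

Branch on q: set q = false.
(s) alone gives s = true.
(r) alone gives r = true.
(!p) alone gives p = false.
All clauses are satisfied.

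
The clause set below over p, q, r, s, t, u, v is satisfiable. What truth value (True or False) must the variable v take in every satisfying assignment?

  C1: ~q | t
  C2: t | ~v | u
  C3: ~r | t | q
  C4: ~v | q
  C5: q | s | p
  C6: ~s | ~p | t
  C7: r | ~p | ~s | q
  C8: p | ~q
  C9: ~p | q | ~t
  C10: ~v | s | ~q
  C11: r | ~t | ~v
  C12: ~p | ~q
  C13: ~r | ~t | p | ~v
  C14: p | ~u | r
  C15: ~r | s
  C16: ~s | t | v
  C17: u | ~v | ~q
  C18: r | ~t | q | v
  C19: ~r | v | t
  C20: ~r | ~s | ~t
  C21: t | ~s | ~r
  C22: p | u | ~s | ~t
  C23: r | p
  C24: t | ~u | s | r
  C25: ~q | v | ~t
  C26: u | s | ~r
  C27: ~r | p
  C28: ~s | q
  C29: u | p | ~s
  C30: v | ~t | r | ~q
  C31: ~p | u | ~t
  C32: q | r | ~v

Suppose v = 1.
The clause (q) is unit, so q = 1.
The clause (t) is unit, so t = 1.
The clause (p) is unit, so p = 1.
But (~p) is also a unit clause — contradiction.
So every satisfying assignment has v = False.

False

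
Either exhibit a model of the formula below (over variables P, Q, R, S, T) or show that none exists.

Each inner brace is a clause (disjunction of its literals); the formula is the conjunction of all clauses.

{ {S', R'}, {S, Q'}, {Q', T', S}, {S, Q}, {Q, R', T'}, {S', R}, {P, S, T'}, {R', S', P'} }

UNSATISFIABLE

Suppose S = 0.
From the singleton clause (Q'), Q = 0.
But (Q) is also a unit clause — contradiction.
Undo S and try S = 1.
From the singleton clause (R'), R = 0.
But (R) is also a unit clause — contradiction.
Neither S = 1 nor S = 0 works.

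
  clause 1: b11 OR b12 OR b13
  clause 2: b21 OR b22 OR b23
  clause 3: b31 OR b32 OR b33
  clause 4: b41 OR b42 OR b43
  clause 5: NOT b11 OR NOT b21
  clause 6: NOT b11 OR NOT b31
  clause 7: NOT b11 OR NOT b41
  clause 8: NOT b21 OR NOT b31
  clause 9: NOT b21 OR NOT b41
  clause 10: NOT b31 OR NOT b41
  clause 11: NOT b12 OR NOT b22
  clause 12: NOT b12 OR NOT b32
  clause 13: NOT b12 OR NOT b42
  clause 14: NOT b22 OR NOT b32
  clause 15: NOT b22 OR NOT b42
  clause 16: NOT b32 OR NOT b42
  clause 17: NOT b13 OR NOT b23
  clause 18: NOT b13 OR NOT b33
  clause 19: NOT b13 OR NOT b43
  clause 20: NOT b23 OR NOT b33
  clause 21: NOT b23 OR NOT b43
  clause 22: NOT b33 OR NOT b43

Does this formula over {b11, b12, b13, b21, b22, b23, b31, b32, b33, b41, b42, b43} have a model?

Unsatisfiable

Case b11 = false:
Case b12 = true:
The clause (NOT b22) is unit, so b22 = false.
The clause (NOT b32) is unit, so b32 = false.
The clause (NOT b42) is unit, so b42 = false.
Case b21 = true:
The clause (NOT b31) is unit, so b31 = false.
The clause (b33) is unit, so b33 = true.
The clause (NOT b41) is unit, so b41 = false.
The clause (b43) is unit, so b43 = true.
But (NOT b43) is also a unit clause — contradiction.
So b21 must be the other value — set b21 = false.
The clause (b23) is unit, so b23 = true.
The clause (NOT b13) is unit, so b13 = false.
The clause (NOT b33) is unit, so b33 = false.
The clause (b31) is unit, so b31 = true.
The clause (NOT b41) is unit, so b41 = false.
The clause (b43) is unit, so b43 = true.
But (NOT b43) is also a unit clause — contradiction.
Both values of b21 lead to a conflict.
So b12 must be the other value — set b12 = false.
The clause (b13) is unit, so b13 = true.
The clause (NOT b23) is unit, so b23 = false.
The clause (NOT b33) is unit, so b33 = false.
The clause (NOT b43) is unit, so b43 = false.
Case b21 = true:
The clause (NOT b31) is unit, so b31 = false.
The clause (b32) is unit, so b32 = true.
The clause (NOT b41) is unit, so b41 = false.
The clause (b42) is unit, so b42 = true.
But (NOT b42) is also a unit clause — contradiction.
So b21 must be the other value — set b21 = false.
The clause (b22) is unit, so b22 = true.
The clause (NOT b32) is unit, so b32 = false.
The clause (b31) is unit, so b31 = true.
The clause (NOT b41) is unit, so b41 = false.
The clause (b42) is unit, so b42 = true.
But (NOT b42) is also a unit clause — contradiction.
Both values of b21 lead to a conflict.
Both values of b12 lead to a conflict.
So b11 must be the other value — set b11 = true.
The clause (NOT b21) is unit, so b21 = false.
The clause (NOT b31) is unit, so b31 = false.
The clause (NOT b41) is unit, so b41 = false.
Case b22 = true:
The clause (NOT b12) is unit, so b12 = false.
The clause (NOT b32) is unit, so b32 = false.
The clause (b33) is unit, so b33 = true.
The clause (NOT b42) is unit, so b42 = false.
The clause (b43) is unit, so b43 = true.
But (NOT b43) is also a unit clause — contradiction.
So b22 must be the other value — set b22 = false.
The clause (b23) is unit, so b23 = true.
The clause (NOT b13) is unit, so b13 = false.
The clause (NOT b33) is unit, so b33 = false.
The clause (b32) is unit, so b32 = true.
The clause (NOT b12) is unit, so b12 = false.
The clause (NOT b42) is unit, so b42 = false.
The clause (b43) is unit, so b43 = true.
But (NOT b43) is also a unit clause — contradiction.
Both values of b22 lead to a conflict.
Both values of b11 lead to a conflict.
No assignment satisfies every clause.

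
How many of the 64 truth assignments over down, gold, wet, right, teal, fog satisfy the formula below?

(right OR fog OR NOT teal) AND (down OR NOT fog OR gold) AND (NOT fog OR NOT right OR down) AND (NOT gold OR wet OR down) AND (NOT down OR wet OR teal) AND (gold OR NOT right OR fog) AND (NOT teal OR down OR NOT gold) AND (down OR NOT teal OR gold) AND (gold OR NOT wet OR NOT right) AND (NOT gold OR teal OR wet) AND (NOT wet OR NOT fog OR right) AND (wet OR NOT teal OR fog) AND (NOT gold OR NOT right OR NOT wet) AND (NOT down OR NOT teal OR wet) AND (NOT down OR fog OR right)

There are 2^6 = 64 truth assignments over (down, gold, wet, right, teal, fog).
Split on down. With down = true, the clauses containing down are satisfied and NOT down drops from the rest; 0 of the 2^5 = 32 assignments to the other variables satisfy what remains.
With down = false, by the same count on the reduced clause set, 3 assignments work.
Total: 0 + 3 = 3.

3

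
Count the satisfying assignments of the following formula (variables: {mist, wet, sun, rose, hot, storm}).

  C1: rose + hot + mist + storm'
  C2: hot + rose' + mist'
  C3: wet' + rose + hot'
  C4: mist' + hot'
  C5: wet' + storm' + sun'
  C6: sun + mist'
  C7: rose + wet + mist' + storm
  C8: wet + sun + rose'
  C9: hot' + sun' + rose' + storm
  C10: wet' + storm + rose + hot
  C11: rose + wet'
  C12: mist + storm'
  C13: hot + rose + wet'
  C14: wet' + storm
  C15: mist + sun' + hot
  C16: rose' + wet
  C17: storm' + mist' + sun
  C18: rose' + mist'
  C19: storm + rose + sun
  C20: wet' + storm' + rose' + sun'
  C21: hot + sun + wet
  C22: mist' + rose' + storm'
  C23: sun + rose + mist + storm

There are 2^6 = 64 truth assignments over (mist, wet, sun, rose, hot, storm).
Split on wet. With wet = 1, the clauses containing wet are satisfied and wet' drops from the rest; 0 of the 2^5 = 32 assignments to the other variables satisfy what remains.
With wet = 0, by the same count on the reduced clause set, 2 assignments work.
(One model: mist=F, wet=F, sun=T, rose=F, hot=T, storm=F.)
Total: 0 + 2 = 2.

2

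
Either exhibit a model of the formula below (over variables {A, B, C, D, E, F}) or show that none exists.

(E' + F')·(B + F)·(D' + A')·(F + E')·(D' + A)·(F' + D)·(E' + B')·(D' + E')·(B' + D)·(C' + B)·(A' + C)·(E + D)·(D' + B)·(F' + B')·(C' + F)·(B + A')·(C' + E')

UNSATISFIABLE

Branch on E: set E = 0.
(D) alone gives D = 1.
(A') alone gives A = 0.
That conflicts with the unit clause (A).
Undo E and try E = 1.
(F') alone gives F = 0.
That conflicts with the unit clause (F).
Both values of E lead to a conflict.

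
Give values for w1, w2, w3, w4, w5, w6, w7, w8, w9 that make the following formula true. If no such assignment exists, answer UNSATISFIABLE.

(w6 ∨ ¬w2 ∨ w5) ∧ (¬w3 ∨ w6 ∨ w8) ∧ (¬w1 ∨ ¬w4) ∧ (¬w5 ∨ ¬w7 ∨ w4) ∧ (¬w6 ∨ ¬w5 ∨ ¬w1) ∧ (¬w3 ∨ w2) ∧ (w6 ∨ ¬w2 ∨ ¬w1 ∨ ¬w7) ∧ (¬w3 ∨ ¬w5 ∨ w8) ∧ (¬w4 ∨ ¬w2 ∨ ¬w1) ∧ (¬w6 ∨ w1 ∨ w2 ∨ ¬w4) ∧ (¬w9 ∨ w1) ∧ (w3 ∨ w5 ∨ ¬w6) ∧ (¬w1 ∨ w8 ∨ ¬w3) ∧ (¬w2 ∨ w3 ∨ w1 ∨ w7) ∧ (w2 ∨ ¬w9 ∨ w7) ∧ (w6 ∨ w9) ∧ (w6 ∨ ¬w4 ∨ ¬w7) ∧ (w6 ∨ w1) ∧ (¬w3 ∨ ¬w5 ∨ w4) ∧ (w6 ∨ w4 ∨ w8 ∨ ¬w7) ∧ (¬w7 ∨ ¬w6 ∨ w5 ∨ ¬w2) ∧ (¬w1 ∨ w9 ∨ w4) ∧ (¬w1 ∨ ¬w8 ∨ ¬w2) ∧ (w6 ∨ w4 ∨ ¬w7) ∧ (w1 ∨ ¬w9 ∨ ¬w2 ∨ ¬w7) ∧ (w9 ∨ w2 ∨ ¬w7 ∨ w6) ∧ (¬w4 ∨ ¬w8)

w1=True,  w2=True,  w3=False,  w4=False,  w5=True,  w6=False,  w7=False,  w8=False,  w9=True

Suppose w1 = True.
Unit clause (¬w4) forces w4 = False.
Unit clause (w9) forces w9 = True.
Suppose w5 = True.
Unit clause (¬w7) forces w7 = False.
Unit clause (¬w6) forces w6 = False.
Unit clause (w2) forces w2 = True.
Unit clause (¬w3) forces w3 = False.
Unit clause (¬w8) forces w8 = False.
This assignment satisfies each clause.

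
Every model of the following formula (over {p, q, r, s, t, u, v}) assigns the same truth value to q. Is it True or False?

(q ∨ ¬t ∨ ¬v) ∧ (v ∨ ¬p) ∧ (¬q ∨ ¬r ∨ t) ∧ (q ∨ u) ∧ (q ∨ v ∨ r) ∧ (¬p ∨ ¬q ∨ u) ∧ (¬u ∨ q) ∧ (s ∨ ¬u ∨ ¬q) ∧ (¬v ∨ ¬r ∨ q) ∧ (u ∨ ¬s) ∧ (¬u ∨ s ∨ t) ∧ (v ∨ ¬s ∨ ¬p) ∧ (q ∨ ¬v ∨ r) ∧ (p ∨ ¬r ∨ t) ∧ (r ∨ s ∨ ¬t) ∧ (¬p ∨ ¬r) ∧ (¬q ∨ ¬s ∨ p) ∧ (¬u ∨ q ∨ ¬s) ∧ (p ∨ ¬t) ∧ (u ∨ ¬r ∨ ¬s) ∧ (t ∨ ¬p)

True

Suppose q = False.
From the singleton clause (u), u = True.
That conflicts with the unit clause (¬u).
So every satisfying assignment has q = True.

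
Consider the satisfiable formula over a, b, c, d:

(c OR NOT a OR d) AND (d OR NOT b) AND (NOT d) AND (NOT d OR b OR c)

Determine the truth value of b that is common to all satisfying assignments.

False

Suppose b = true.
The clause (d) is unit, so d = true.
But (NOT d) is also a unit clause — contradiction.
So every satisfying assignment has b = False.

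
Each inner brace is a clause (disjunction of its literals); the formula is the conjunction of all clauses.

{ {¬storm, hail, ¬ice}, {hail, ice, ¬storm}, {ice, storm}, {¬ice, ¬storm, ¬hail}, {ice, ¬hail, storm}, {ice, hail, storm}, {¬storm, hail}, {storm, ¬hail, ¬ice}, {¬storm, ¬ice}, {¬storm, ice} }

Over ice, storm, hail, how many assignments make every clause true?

1

There are 2^3 = 8 truth assignments over (ice, storm, hail).
Check each against the 10 clauses (columns in the order ice, storm, hail):
  F F F  ✗ fails (ice ∨ storm)
  F F T  ✗ fails (ice ∨ storm)
  F T F  ✗ fails (hail ∨ ice ∨ ¬storm)
  F T T  ✗ fails (¬storm ∨ ice)
  T F F  ✓ satisfies all
  T F T  ✗ fails (storm ∨ ¬hail ∨ ¬ice)
  T T F  ✗ fails (¬storm ∨ hail ∨ ¬ice)
  T T T  ✗ fails (¬ice ∨ ¬storm ∨ ¬hail)
1 of the 8 rows is a model.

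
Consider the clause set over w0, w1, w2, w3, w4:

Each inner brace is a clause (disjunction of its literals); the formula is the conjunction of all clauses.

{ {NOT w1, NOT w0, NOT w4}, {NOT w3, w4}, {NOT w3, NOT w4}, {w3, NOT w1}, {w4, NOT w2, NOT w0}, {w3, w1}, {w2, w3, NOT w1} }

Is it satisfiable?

Unsatisfiable

Case w3 = false:
(NOT w1) alone gives w1 = false.
That conflicts with the unit clause (w1).
That branch fails; take w3 = true instead.
(w4) alone gives w4 = true.
That conflicts with the unit clause (NOT w4).
Both values of w3 lead to a conflict.
No assignment satisfies every clause.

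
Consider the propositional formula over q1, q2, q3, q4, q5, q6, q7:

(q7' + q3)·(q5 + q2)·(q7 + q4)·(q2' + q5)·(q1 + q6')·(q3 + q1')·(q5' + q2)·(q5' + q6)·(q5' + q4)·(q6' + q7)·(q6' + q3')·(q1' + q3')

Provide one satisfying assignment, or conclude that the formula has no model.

UNSATISFIABLE

Branch on q7: set q7 = 0.
Unit clause (q4) forces q4 = 1.
Unit clause (q6') forces q6 = 0.
Unit clause (q5') forces q5 = 0.
Unit clause (q2) forces q2 = 1.
Now (q2') is unsatisfied and unit — conflict.
So q7 must be the other value — set q7 = 1.
Unit clause (q3) forces q3 = 1.
Unit clause (q6') forces q6 = 0.
Unit clause (q5') forces q5 = 0.
Unit clause (q2) forces q2 = 1.
Now (q2') is unsatisfied and unit — conflict.
Neither q7 = 1 nor q7 = 0 works.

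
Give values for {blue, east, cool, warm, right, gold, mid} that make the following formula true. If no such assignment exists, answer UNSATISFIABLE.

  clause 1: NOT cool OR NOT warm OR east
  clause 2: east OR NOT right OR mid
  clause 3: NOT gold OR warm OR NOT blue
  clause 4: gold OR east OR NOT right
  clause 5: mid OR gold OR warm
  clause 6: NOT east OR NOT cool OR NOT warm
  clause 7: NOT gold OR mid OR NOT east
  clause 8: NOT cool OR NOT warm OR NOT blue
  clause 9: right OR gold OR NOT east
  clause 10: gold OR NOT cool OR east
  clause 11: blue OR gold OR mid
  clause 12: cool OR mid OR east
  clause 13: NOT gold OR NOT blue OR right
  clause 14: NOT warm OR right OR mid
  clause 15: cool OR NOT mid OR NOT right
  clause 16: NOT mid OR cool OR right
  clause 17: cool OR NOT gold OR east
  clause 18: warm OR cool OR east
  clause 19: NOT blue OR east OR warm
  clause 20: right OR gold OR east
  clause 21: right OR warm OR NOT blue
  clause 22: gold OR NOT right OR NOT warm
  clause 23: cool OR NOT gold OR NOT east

blue=false; east=false; cool=true; warm=false; right=false; gold=true; mid=true

Try cool = true.
Try warm = false.
Try gold = true.
The clause (NOT blue) is unit, so blue = false.
Try mid = true.
Every clause is now satisfied; east, right are unconstrained.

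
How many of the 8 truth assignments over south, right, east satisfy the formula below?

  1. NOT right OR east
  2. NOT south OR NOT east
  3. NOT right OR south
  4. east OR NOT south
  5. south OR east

There are 2^3 = 8 truth assignments over (south, right, east).
Check each against the 5 clauses (columns in the order south, right, east):
  F F F  ✗ fails (south OR east)
  F F T  ✓ satisfies all
  F T F  ✗ fails (NOT right OR east)
  F T T  ✗ fails (NOT right OR south)
  T F F  ✗ fails (east OR NOT south)
  T F T  ✗ fails (NOT south OR NOT east)
  T T F  ✗ fails (NOT right OR east)
  T T T  ✗ fails (NOT south OR NOT east)
1 of the 8 rows is a model.

1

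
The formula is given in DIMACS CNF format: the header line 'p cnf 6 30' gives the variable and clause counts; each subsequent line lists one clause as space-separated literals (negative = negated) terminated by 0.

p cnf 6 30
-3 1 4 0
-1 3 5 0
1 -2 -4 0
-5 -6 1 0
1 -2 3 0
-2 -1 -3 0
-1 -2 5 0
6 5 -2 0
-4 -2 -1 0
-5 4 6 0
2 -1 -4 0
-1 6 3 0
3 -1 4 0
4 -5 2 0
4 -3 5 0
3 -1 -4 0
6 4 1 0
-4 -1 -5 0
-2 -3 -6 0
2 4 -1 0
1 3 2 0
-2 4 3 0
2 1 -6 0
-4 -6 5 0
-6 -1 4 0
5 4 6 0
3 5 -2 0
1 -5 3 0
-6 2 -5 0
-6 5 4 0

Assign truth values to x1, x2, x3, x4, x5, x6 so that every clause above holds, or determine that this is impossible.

Try x3 = True.
Try x1 = False.
The clause (x4) is unit, so x4 = True.
The clause (¬x2) is unit, so x2 = False.
The clause (¬x6) is unit, so x6 = False.
No clause remains; x5 is free.

x1=False; x2=False; x3=True; x4=True; x5=False; x6=False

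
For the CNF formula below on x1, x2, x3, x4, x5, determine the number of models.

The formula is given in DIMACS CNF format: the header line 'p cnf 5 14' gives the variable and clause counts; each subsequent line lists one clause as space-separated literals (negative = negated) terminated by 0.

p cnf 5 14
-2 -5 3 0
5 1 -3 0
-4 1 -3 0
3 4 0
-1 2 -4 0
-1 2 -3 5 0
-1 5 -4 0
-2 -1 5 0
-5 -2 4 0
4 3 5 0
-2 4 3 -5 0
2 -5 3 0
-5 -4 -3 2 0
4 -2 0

There are 2^5 = 32 truth assignments over (x1, x2, x3, x4, x5).
Split on x2. With x2 = True, the clauses containing x2 are satisfied and ¬x2 drops from the rest; 2 of the 2^4 = 16 assignments to the other variables satisfy what remains.
With x2 = False, by the same count on the reduced clause set, 3 assignments work.
(One model: x1=F, x2=F, x3=F, x4=T, x5=F.)
Total: 2 + 3 = 5.

5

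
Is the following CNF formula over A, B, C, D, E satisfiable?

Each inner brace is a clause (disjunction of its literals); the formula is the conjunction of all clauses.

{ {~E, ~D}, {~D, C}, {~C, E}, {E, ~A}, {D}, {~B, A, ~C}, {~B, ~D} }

(D) alone gives D = 1.
(~E) alone gives E = 0.
(C) alone gives C = 1.
But (~C) is also a unit clause — contradiction.
No assignment satisfies every clause.

No, unsatisfiable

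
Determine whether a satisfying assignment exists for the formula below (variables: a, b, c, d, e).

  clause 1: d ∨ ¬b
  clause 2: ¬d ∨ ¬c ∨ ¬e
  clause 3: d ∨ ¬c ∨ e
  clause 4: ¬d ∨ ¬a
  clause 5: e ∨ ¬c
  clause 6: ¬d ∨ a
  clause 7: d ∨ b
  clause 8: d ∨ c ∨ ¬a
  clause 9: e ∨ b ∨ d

Suppose d = True.
Unit clause (¬a) forces a = False.
But (a) is also a unit clause — contradiction.
That branch fails; take d = False instead.
Unit clause (¬b) forces b = False.
But (b) is also a unit clause — contradiction.
Both values of d lead to a conflict.
No assignment satisfies every clause.

Unsatisfiable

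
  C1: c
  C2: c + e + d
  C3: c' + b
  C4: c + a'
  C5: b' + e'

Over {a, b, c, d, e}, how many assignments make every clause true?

There are 2^5 = 32 truth assignments over (a, b, c, d, e).
Split on b. With b = 1, the clauses containing b are satisfied and b' drops from the rest; 4 of the 2^4 = 16 assignments to the other variables satisfy what remains.
With b = 0, by the same count on the reduced clause set, 0 assignments work.
(One model: a=F, b=T, c=T, d=F, e=F.)
Total: 4 + 0 = 4.

4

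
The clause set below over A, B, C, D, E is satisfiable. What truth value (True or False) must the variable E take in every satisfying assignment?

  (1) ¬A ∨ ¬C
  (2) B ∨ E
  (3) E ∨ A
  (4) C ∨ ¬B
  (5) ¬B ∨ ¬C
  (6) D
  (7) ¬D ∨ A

True

Suppose E = False.
The clause (B) is unit, so B = True.
The clause (A) is unit, so A = True.
The clause (¬C) is unit, so C = False.
That conflicts with the unit clause (C).
So every satisfying assignment has E = True.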